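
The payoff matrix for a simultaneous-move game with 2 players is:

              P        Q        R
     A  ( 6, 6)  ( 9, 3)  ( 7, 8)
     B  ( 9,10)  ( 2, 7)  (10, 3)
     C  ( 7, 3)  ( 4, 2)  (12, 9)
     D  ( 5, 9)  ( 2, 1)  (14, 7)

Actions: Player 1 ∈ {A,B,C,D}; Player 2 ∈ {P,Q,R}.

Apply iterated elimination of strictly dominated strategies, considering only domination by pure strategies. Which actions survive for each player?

IESDS → P1:{B,C,D} P2:{P,R}

P2 drop Q (P beats it: A:6>3 B:10>7 C:3>2 D:9>1)
P1 drop A (B beats it: P:9>6 R:10>7)
P1→{B,C,D} P2→{P,R}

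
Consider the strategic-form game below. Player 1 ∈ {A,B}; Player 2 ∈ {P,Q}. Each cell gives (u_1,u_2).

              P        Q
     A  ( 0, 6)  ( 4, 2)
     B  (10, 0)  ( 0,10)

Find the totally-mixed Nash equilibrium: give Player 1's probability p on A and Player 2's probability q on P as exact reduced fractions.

P1 indiff ⇒ q·0+(1-q)·4 = q·10+(1-q)·0 ⇒ q(-10) = (1-q)(-4) ⇒ q = 2/7
P2 indiff ⇒ p·6+(1-p)·0 = p·2+(1-p)·10 ⇒ p(4) = (1-p)(10) ⇒ p = 5/7

(p,q) = (5/7, 2/7)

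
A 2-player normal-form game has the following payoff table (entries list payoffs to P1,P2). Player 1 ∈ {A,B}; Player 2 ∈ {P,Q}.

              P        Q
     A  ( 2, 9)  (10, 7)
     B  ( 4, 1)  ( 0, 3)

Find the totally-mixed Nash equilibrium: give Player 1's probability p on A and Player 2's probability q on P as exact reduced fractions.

(p,q) = (1/2, 5/6)

P1 indiff ⇒ q·2+(1-q)·10 = q·4+(1-q)·0 ⇒ q(-2) = (1-q)(-10) ⇒ q = 5/6
P2 indiff ⇒ p·9+(1-p)·1 = p·7+(1-p)·3 ⇒ p(2) = (1-p)(2) ⇒ p = 1/2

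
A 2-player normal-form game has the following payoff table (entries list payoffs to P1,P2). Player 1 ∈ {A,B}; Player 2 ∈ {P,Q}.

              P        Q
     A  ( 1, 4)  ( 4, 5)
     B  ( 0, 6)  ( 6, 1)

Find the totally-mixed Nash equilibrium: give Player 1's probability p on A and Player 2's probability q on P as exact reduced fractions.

P1 indiff ⇒ q·1+(1-q)·4 = q·0+(1-q)·6 ⇒ q(1) = (1-q)(2) ⇒ q = 2/3
P2 indiff ⇒ p·4+(1-p)·6 = p·5+(1-p)·1 ⇒ p(-1) = (1-p)(-5) ⇒ p = 5/6

p=5/6, q=2/3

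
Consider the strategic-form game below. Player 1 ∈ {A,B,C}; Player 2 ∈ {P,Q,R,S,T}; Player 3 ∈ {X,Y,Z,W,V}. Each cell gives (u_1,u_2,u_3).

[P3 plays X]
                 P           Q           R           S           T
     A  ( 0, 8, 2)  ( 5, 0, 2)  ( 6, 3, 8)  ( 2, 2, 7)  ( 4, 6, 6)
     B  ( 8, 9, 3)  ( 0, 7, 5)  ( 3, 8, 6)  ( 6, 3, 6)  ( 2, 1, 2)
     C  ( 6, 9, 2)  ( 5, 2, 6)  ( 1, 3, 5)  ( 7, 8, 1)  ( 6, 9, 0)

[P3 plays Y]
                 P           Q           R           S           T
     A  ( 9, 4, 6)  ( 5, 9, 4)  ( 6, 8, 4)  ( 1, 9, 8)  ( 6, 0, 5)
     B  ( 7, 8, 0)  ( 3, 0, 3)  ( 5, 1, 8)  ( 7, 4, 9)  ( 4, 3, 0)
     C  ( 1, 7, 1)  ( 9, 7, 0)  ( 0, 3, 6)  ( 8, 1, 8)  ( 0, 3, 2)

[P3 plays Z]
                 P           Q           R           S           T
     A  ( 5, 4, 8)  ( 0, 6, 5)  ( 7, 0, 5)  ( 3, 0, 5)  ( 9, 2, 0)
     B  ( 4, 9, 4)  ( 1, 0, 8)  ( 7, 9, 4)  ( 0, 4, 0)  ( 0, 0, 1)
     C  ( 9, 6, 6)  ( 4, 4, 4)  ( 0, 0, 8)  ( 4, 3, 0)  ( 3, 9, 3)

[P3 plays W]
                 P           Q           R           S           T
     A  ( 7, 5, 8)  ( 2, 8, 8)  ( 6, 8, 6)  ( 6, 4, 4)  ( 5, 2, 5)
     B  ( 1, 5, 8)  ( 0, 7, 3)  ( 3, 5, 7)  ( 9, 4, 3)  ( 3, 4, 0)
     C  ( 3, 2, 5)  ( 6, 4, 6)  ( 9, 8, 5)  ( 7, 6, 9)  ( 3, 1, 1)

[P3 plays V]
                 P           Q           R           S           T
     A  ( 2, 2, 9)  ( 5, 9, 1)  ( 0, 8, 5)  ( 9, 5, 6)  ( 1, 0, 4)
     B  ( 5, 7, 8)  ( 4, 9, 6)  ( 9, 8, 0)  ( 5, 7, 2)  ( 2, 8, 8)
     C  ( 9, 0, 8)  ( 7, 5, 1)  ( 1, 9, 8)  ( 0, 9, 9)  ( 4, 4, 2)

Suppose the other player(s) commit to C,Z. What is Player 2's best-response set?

u_2(P vs C,Z) = 6
u_2(Q vs C,Z) = 4
u_2(R vs C,Z) = 0
u_2(S vs C,Z) = 3
u_2(T vs C,Z) = 9
max payoff 9 at {T}

BR_2 = {T}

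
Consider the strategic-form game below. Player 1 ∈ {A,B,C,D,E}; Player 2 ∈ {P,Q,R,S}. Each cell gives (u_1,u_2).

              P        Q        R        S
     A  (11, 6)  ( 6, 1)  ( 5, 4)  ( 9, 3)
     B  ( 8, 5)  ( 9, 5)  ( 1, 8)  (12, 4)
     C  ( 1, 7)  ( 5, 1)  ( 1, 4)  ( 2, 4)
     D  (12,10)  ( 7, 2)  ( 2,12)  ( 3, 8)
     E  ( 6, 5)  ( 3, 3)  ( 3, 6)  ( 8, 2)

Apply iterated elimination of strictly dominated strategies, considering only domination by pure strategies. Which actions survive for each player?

P1 drop C (A beats it: P:11>1 Q:6>5 R:5>1 S:9>2)
P1 drop E (A beats it: P:11>6 Q:6>3 R:5>3 S:9>8)
P2 drop Q (R beats it: A:4>1 B:8>5 D:12>2)
P2 drop S (P beats it: A:6>3 B:5>4 D:10>8)
P1 drop B (A beats it: P:11>8 R:5>1)
P1→{A,D} P2→{P,R}

Remaining: P1:{A,D} P2:{P,R}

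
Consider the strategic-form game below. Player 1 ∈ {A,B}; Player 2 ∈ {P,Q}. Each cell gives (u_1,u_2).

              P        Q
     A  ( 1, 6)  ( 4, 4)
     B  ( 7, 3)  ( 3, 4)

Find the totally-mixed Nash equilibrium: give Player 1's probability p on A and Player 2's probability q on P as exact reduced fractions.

P1 indiff ⇒ q·1+(1-q)·4 = q·7+(1-q)·3 ⇒ q(-6) = (1-q)(-1) ⇒ q = 1/7
P2 indiff ⇒ p·6+(1-p)·3 = p·4+(1-p)·4 ⇒ p(2) = (1-p)(1) ⇒ p = 1/3

P1 mixes 1/3 on A; P2 mixes 1/7 on P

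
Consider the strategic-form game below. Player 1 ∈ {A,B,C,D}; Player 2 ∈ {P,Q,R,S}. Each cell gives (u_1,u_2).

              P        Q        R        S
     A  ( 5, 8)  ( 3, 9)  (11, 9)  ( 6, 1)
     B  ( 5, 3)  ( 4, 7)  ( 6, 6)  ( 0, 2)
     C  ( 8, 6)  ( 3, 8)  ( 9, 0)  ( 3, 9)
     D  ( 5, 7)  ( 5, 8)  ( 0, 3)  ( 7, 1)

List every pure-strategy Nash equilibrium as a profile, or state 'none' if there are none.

(A,P): not NE [P1→C gives 8>5; P2→R gives 9>8]
(A,Q): not NE [P1→D gives 5>3]
(A,R): NE
(A,S): not NE [P1→D gives 7>6; P2→R gives 9>1]
(B,P): not NE [P1→C gives 8>5; P2→Q gives 7>3]
(B,Q): not NE [P1→D gives 5>4]
(B,R): not NE [P1→A gives 11>6; P2→Q gives 7>6]
(B,S): not NE [P1→D gives 7>0; P2→Q gives 7>2]
(C,P): not NE [P2→S gives 9>6]
(C,Q): not NE [P1→D gives 5>3; P2→S gives 9>8]
(C,R): not NE [P1→A gives 11>9; P2→S gives 9>0]
(C,S): not NE [P1→D gives 7>3]
(D,P): not NE [P1→C gives 8>5; P2→Q gives 8>7]
(D,Q): NE
(D,R): not NE [P1→A gives 11>0; P2→Q gives 8>3]
(D,S): not NE [P2→Q gives 8>1]

Nash profiles: (A,R), (D,Q)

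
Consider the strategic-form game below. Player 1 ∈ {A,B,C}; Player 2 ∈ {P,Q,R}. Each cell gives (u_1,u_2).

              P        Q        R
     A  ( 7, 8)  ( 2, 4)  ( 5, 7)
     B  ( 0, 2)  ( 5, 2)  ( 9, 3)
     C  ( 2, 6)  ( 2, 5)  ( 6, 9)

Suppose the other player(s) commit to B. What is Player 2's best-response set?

u_2(P vs B) = 2
u_2(Q vs B) = 2
u_2(R vs B) = 3
max payoff 3 at {R}

P2 best: {R}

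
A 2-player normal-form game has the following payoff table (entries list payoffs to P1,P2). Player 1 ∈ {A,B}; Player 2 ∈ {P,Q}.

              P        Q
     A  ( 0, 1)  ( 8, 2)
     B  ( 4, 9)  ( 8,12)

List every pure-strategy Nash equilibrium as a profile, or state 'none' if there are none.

NE set: (A,Q), (B,Q)

(A,P): not NE [P1→B gives 4>0; P2→Q gives 2>1]
(A,Q): NE
(B,P): not NE [P2→Q gives 12>9]
(B,Q): NE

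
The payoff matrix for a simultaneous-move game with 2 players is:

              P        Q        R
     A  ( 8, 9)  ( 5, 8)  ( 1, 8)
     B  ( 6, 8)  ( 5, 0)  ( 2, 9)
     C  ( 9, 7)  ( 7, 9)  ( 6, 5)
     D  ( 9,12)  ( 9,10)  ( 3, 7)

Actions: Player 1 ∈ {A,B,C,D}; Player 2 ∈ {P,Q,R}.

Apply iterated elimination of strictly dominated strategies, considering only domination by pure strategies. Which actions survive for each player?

Survivors P1:{C,D} P2:{P,Q}

P1 drop A (C beats it: P:9>8 Q:7>5 R:6>1)
P1 drop B (C beats it: P:9>6 Q:7>5 R:6>2)
P2 drop R (P beats it: C:7>5 D:12>7)
P1→{C,D} P2→{P,Q}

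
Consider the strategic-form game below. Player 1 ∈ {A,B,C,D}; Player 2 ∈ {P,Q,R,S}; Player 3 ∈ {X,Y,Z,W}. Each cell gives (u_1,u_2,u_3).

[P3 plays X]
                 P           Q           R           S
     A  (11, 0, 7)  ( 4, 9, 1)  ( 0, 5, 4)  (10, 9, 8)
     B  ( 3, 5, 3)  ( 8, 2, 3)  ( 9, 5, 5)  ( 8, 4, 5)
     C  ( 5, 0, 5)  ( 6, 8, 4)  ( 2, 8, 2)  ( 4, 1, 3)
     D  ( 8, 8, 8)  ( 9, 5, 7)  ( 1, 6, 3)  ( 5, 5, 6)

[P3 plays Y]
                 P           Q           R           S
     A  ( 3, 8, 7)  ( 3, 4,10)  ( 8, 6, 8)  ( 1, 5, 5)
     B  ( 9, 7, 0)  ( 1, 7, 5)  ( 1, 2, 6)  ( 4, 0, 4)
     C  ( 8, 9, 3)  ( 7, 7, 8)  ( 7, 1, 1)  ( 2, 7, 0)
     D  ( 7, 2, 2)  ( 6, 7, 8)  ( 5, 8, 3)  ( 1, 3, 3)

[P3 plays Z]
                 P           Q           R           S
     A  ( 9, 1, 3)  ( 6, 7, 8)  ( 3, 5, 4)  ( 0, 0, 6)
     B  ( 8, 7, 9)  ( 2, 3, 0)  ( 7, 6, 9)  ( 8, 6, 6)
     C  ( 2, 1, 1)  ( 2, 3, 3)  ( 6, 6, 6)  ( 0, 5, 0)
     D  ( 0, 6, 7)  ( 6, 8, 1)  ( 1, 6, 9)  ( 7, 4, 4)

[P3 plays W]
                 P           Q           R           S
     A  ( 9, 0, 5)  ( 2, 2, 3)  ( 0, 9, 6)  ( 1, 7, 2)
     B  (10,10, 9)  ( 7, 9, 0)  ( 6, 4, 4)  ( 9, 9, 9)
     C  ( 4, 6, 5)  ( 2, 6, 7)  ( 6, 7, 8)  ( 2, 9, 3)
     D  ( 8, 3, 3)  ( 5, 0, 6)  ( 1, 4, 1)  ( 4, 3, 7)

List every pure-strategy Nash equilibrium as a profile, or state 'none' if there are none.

PSNE = {(A,S,X), (B,P,W)}

(A,P,X): not NE [P2→S gives 9>0]
(A,P,Y): not NE [P1→B gives 9>3]
(A,P,Z): not NE [P2→Q gives 7>1; P3→Y gives 7>3]
(A,P,W): not NE [P1→B gives 10>9; P2→R gives 9>0; P3→Y gives 7>5]
(A,Q,X): not NE [P1→D gives 9>4; P3→Y gives 10>1]
(A,Q,Y): not NE [P1→C gives 7>3; P2→P gives 8>4]
(A,Q,Z): not NE [P3→Y gives 10>8]
(A,Q,W): not NE [P1→B gives 7>2; P2→R gives 9>2; P3→Y gives 10>3]
(A,R,X): not NE [P1→B gives 9>0; P2→S gives 9>5; P3→Y gives 8>4]
(A,R,Y): not NE [P2→P gives 8>6]
(A,R,Z): not NE [P1→B gives 7>3; P2→Q gives 7>5; P3→Y gives 8>4]
(A,R,W): not NE [P1→C gives 6>0; P3→Y gives 8>6]
(A,S,X): NE
(A,S,Y): not NE [P1→B gives 4>1; P2→P gives 8>5; P3→X gives 8>5]
(A,S,Z): not NE [P1→B gives 8>0; P2→Q gives 7>0; P3→X gives 8>6]
(A,S,W): not NE [P1→B gives 9>1; P2→R gives 9>7; P3→X gives 8>2]
(B,P,X): not NE [P1→A gives 11>3; P3→W gives 9>3]
(B,P,Y): not NE [P3→W gives 9>0]
(B,P,Z): not NE [P1→A gives 9>8]
(B,P,W): NE
(B,Q,X): not NE [P1→D gives 9>8; P2→R gives 5>2; P3→Y gives 5>3]
(B,Q,Y): not NE [P1→C gives 7>1]
(B,Q,Z): not NE [P1→D gives 6>2; P2→P gives 7>3; P3→Y gives 5>0]
(B,Q,W): not NE [P2→P gives 10>9; P3→Y gives 5>0]
(B,R,X): not NE [P3→Z gives 9>5]
(B,R,Y): not NE [P1→A gives 8>1; P2→Q gives 7>2; P3→Z gives 9>6]
(B,R,Z): not NE [P2→P gives 7>6]
(B,R,W): not NE [P2→P gives 10>4; P3→Z gives 9>4]
(B,S,X): not NE [P1→A gives 10>8; P2→R gives 5>4; P3→W gives 9>5]
(B,S,Y): not NE [P2→Q gives 7>0; P3→W gives 9>4]
(B,S,Z): not NE [P2→P gives 7>6; P3→W gives 9>6]
(B,S,W): not NE [P2→P gives 10>9]
(C,P,X): not NE [P1→A gives 11>5; P2→R gives 8>0]
(C,P,Y): not NE [P1→B gives 9>8; P3→W gives 5>3]
(C,P,Z): not NE [P1→A gives 9>2; P2→R gives 6>1; P3→W gives 5>1]
(C,P,W): not NE [P1→B gives 10>4; P2→S gives 9>6]
(C,Q,X): not NE [P1→D gives 9>6; P3→Y gives 8>4]
(C,Q,Y): not NE [P2→P gives 9>7]
(C,Q,Z): not NE [P1→D gives 6>2; P2→R gives 6>3; P3→Y gives 8>3]
(C,Q,W): not NE [P1→B gives 7>2; P2→S gives 9>6; P3→Y gives 8>7]
(C,R,X): not NE [P1→B gives 9>2; P3→W gives 8>2]
(C,R,Y): not NE [P1→A gives 8>7; P2→P gives 9>1; P3→W gives 8>1]
(C,R,Z): not NE [P1→B gives 7>6; P3→W gives 8>6]
(C,R,W): not NE [P2→S gives 9>7]
(C,S,X): not NE [P1→A gives 10>4; P2→R gives 8>1]
(C,S,Y): not NE [P1→B gives 4>2; P2→P gives 9>7; P3→W gives 3>0]
(C,S,Z): not NE [P1→B gives 8>0; P2→R gives 6>5; P3→W gives 3>0]
(C,S,W): not NE [P1→B gives 9>2]
(D,P,X): not NE [P1→A gives 11>8]
(D,P,Y): not NE [P1→B gives 9>7; P2→R gives 8>2; P3→X gives 8>2]
(D,P,Z): not NE [P1→A gives 9>0; P2→Q gives 8>6; P3→X gives 8>7]
(D,P,W): not NE [P1→B gives 10>8; P2→R gives 4>3; P3→X gives 8>3]
(D,Q,X): not NE [P2→P gives 8>5; P3→Y gives 8>7]
(D,Q,Y): not NE [P1→C gives 7>6; P2→R gives 8>7]
(D,Q,Z): not NE [P3→Y gives 8>1]
(D,Q,W): not NE [P1→B gives 7>5; P2→R gives 4>0; P3→Y gives 8>6]
(D,R,X): not NE [P1→B gives 9>1; P2→P gives 8>6; P3→Z gives 9>3]
(D,R,Y): not NE [P1→A gives 8>5; P3→Z gives 9>3]
(D,R,Z): not NE [P1→B gives 7>1; P2→Q gives 8>6]
(D,R,W): not NE [P1→C gives 6>1; P3→Z gives 9>1]
(D,S,X): not NE [P1→A gives 10>5; P2→P gives 8>5; P3→W gives 7>6]
(D,S,Y): not NE [P1→B gives 4>1; P2→R gives 8>3; P3→W gives 7>3]
(D,S,Z): not NE [P1→B gives 8>7; P2→Q gives 8>4; P3→W gives 7>4]
(D,S,W): not NE [P1→B gives 9>4; P2→R gives 4>3]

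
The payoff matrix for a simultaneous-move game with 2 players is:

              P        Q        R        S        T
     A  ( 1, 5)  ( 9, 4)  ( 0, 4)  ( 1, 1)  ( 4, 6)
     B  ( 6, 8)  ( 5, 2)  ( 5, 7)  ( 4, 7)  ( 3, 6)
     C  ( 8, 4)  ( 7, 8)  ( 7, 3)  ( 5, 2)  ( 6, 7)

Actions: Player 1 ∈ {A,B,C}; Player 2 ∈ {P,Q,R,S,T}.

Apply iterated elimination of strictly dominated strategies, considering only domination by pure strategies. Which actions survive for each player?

P1 drop B (C beats it: P:8>6 Q:7>5 R:7>5 S:5>4 T:6>3)
P2 drop P (T beats it: A:6>5 C:7>4)
P2 drop R (T beats it: A:6>4 C:7>3)
P2 drop S (Q beats it: A:4>1 C:8>2)
P1→{A,C} P2→{Q,T}

Survivors P1:{A,C} P2:{Q,T}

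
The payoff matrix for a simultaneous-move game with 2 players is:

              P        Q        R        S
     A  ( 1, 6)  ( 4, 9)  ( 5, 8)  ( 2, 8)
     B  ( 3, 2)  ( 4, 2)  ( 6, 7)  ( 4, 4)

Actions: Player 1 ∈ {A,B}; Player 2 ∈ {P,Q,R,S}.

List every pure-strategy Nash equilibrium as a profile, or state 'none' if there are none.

Nash profiles: (A,Q), (B,R)

(A,P): not NE [P1→B gives 3>1; P2→Q gives 9>6]
(A,Q): NE
(A,R): not NE [P1→B gives 6>5; P2→Q gives 9>8]
(A,S): not NE [P1→B gives 4>2; P2→Q gives 9>8]
(B,P): not NE [P2→R gives 7>2]
(B,Q): not NE [P2→R gives 7>2]
(B,R): NE
(B,S): not NE [P2→R gives 7>4]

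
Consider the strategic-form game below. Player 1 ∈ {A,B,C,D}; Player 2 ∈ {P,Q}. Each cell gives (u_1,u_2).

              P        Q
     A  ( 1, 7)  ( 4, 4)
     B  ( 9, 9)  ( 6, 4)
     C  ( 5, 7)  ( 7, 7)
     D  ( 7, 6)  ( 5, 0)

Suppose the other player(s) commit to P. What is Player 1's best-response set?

u_1(A vs P) = 1
u_1(B vs P) = 9
u_1(C vs P) = 5
u_1(D vs P) = 7
max payoff 9 at {B}

BR_1 = {B}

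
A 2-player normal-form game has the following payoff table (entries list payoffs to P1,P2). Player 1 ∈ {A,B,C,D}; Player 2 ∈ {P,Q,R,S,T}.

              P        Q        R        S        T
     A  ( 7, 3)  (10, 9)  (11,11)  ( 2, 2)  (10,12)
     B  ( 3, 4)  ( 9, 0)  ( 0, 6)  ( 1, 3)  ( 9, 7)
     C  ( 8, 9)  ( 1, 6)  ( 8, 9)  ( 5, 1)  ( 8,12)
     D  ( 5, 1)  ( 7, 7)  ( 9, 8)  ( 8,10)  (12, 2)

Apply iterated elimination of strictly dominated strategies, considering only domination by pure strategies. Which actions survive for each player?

Remaining: P1:{A,D} P2:{R,S,T}

P1 drop B (A beats it: P:7>3 Q:10>9 R:11>0 S:2>1 T:10>9)
P2 drop P (T beats it: A:12>3 C:12>9 D:2>1)
P1 drop C (D beats it: Q:7>1 R:9>8 S:8>5 T:12>8)
P2 drop Q (R beats it: A:11>9 D:8>7)
P1→{A,D} P2→{R,S,T}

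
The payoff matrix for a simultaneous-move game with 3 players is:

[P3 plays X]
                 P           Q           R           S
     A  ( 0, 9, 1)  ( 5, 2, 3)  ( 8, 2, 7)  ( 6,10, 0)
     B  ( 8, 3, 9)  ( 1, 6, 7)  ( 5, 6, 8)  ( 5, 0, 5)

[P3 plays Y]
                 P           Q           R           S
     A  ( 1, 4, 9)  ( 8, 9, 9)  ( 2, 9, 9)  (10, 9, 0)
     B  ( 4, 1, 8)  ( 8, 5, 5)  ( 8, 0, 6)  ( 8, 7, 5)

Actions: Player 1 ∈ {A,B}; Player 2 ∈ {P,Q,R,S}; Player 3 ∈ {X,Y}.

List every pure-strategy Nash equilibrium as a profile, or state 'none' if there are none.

(A,P,X): not NE [P1→B gives 8>0; P2→S gives 10>9; P3→Y gives 9>1]
(A,P,Y): not NE [P1→B gives 4>1; P2→S gives 9>4]
(A,Q,X): not NE [P2→S gives 10>2; P3→Y gives 9>3]
(A,Q,Y): NE
(A,R,X): not NE [P2→S gives 10>2; P3→Y gives 9>7]
(A,R,Y): not NE [P1→B gives 8>2]
(A,S,X): NE
(A,S,Y): NE
(B,P,X): not NE [P2→R gives 6>3]
(B,P,Y): not NE [P2→S gives 7>1; P3→X gives 9>8]
(B,Q,X): not NE [P1→A gives 5>1]
(B,Q,Y): not NE [P2→S gives 7>5; P3→X gives 7>5]
(B,R,X): not NE [P1→A gives 8>5]
(B,R,Y): not NE [P2→S gives 7>0; P3→X gives 8>6]
(B,S,X): not NE [P1→A gives 6>5; P2→R gives 6>0]
(B,S,Y): not NE [P1→A gives 10>8]

NE set: (A,Q,Y), (A,S,X), (A,S,Y)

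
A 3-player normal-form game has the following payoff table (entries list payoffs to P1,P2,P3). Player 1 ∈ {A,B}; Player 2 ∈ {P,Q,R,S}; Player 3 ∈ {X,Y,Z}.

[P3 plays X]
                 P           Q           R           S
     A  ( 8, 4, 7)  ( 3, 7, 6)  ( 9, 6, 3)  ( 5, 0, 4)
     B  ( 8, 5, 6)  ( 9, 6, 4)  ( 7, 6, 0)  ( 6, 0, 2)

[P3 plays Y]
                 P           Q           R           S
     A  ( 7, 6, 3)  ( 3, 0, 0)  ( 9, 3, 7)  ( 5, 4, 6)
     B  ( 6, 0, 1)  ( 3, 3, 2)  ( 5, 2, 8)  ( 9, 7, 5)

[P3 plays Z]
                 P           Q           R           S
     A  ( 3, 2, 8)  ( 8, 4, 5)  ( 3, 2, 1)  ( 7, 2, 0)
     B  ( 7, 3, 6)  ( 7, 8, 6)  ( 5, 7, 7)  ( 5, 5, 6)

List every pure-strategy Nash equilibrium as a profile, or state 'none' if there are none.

(A,P,X): not NE [P2→Q gives 7>4; P3→Z gives 8>7]
(A,P,Y): not NE [P3→Z gives 8>3]
(A,P,Z): not NE [P1→B gives 7>3; P2→Q gives 4>2]
(A,Q,X): not NE [P1→B gives 9>3]
(A,Q,Y): not NE [P2→P gives 6>0; P3→X gives 6>0]
(A,Q,Z): not NE [P3→X gives 6>5]
(A,R,X): not NE [P2→Q gives 7>6; P3→Y gives 7>3]
(A,R,Y): not NE [P2→P gives 6>3]
(A,R,Z): not NE [P1→B gives 5>3; P2→Q gives 4>2; P3→Y gives 7>1]
(A,S,X): not NE [P1→B gives 6>5; P2→Q gives 7>0; P3→Y gives 6>4]
(A,S,Y): not NE [P1→B gives 9>5; P2→P gives 6>4]
(A,S,Z): not NE [P2→Q gives 4>2; P3→Y gives 6>0]
(B,P,X): not NE [P2→R gives 6>5]
(B,P,Y): not NE [P1→A gives 7>6; P2→S gives 7>0; P3→Z gives 6>1]
(B,P,Z): not NE [P2→Q gives 8>3]
(B,Q,X): not NE [P3→Z gives 6>4]
(B,Q,Y): not NE [P2→S gives 7>3; P3→Z gives 6>2]
(B,Q,Z): not NE [P1→A gives 8>7]
(B,R,X): not NE [P1→A gives 9>7; P3→Y gives 8>0]
(B,R,Y): not NE [P1→A gives 9>5; P2→S gives 7>2]
(B,R,Z): not NE [P2→Q gives 8>7; P3→Y gives 8>7]
(B,S,X): not NE [P2→R gives 6>0; P3→Z gives 6>2]
(B,S,Y): not NE [P3→Z gives 6>5]
(B,S,Z): not NE [P1→A gives 7>5; P2→Q gives 8>5]

No pure NE.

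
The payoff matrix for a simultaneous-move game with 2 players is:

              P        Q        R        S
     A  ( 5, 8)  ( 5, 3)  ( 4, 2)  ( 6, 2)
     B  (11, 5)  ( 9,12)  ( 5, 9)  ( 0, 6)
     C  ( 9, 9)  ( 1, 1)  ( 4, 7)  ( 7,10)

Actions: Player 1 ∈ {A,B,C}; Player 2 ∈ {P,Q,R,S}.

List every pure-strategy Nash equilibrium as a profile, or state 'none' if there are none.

PSNE = {(B,Q), (C,S)}

(A,P): not NE [P1→B gives 11>5]
(A,Q): not NE [P1→B gives 9>5; P2→P gives 8>3]
(A,R): not NE [P1→B gives 5>4; P2→P gives 8>2]
(A,S): not NE [P1→C gives 7>6; P2→P gives 8>2]
(B,P): not NE [P2→Q gives 12>5]
(B,Q): NE
(B,R): not NE [P2→Q gives 12>9]
(B,S): not NE [P1→C gives 7>0; P2→Q gives 12>6]
(C,P): not NE [P1→B gives 11>9; P2→S gives 10>9]
(C,Q): not NE [P1→B gives 9>1; P2→S gives 10>1]
(C,R): not NE [P1→B gives 5>4; P2→S gives 10>7]
(C,S): NE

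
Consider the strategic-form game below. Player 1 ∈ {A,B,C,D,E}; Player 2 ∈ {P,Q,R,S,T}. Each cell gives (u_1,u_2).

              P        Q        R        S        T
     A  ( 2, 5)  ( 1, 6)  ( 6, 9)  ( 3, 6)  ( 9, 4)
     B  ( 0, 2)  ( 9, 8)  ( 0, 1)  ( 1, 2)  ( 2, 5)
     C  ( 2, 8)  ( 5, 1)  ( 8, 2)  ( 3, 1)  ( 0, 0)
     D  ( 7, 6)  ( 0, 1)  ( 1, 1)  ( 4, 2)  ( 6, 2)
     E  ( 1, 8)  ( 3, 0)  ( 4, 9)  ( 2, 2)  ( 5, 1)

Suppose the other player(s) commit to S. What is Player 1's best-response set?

P1 best: {D}

u_1(A vs S) = 3
u_1(B vs S) = 1
u_1(C vs S) = 3
u_1(D vs S) = 4
u_1(E vs S) = 2
max payoff 4 at {D}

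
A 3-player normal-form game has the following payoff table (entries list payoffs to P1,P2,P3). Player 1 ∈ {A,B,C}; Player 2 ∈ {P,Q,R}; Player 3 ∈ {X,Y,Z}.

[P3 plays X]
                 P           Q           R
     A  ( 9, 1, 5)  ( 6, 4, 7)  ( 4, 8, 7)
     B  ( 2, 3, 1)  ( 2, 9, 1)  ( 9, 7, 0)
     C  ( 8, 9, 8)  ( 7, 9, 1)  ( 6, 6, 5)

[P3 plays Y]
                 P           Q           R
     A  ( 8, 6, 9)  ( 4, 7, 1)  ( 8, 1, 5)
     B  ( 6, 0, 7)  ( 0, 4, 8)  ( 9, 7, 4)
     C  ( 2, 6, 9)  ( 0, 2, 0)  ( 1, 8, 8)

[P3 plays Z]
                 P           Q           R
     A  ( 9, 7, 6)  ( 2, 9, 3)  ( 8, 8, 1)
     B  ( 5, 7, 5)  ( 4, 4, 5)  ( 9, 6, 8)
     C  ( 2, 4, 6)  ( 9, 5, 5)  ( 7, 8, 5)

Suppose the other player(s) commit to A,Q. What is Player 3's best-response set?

u_3(X vs A,Q) = 7
u_3(Y vs A,Q) = 1
u_3(Z vs A,Q) = 3
max payoff 7 at {X}

P3 best: {X}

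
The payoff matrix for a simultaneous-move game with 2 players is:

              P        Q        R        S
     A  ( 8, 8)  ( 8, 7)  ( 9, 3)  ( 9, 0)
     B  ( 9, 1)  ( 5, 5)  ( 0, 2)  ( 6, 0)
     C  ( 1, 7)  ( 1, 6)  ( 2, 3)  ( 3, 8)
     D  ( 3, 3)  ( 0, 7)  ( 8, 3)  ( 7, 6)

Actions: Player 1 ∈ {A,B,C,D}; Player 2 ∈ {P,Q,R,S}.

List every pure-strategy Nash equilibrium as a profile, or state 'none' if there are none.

PSNE: ∅

(A,P): not NE [P1→B gives 9>8]
(A,Q): not NE [P2→P gives 8>7]
(A,R): not NE [P2→P gives 8>3]
(A,S): not NE [P2→P gives 8>0]
(B,P): not NE [P2→Q gives 5>1]
(B,Q): not NE [P1→A gives 8>5]
(B,R): not NE [P1→A gives 9>0; P2→Q gives 5>2]
(B,S): not NE [P1→A gives 9>6; P2→Q gives 5>0]
(C,P): not NE [P1→B gives 9>1; P2→S gives 8>7]
(C,Q): not NE [P1→A gives 8>1; P2→S gives 8>6]
(C,R): not NE [P1→A gives 9>2; P2→S gives 8>3]
(C,S): not NE [P1→A gives 9>3]
(D,P): not NE [P1→B gives 9>3; P2→Q gives 7>3]
(D,Q): not NE [P1→A gives 8>0]
(D,R): not NE [P1→A gives 9>8; P2→Q gives 7>3]
(D,S): not NE [P1→A gives 9>7; P2→Q gives 7>6]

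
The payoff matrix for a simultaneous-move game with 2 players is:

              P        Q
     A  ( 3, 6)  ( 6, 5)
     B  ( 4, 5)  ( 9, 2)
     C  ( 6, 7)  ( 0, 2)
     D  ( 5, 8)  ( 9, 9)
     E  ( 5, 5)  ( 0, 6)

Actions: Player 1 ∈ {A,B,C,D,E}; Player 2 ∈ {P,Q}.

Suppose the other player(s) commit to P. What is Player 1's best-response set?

u_1(A vs P) = 3
u_1(B vs P) = 4
u_1(C vs P) = 6
u_1(D vs P) = 5
u_1(E vs P) = 5
max payoff 6 at {C}

P1 best: {C}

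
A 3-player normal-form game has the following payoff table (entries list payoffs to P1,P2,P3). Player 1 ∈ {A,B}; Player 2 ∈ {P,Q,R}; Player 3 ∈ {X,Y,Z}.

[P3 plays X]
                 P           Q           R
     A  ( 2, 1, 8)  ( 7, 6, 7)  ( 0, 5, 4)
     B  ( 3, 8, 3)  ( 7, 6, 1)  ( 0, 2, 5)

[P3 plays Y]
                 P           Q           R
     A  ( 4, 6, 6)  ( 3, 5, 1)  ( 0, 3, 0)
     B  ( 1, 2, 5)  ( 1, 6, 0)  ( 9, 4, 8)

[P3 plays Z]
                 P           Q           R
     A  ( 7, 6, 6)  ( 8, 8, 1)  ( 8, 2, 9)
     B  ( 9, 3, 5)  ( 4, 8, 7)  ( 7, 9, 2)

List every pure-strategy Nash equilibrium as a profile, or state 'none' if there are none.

PSNE = {(A,Q,X)}

(A,P,X): not NE [P1→B gives 3>2; P2→Q gives 6>1]
(A,P,Y): not NE [P3→X gives 8>6]
(A,P,Z): not NE [P1→B gives 9>7; P2→Q gives 8>6; P3→X gives 8>6]
(A,Q,X): NE
(A,Q,Y): not NE [P2→P gives 6>5; P3→X gives 7>1]
(A,Q,Z): not NE [P3→X gives 7>1]
(A,R,X): not NE [P2→Q gives 6>5; P3→Z gives 9>4]
(A,R,Y): not NE [P1→B gives 9>0; P2→P gives 6>3; P3→Z gives 9>0]
(A,R,Z): not NE [P2→Q gives 8>2]
(B,P,X): not NE [P3→Z gives 5>3]
(B,P,Y): not NE [P1→A gives 4>1; P2→Q gives 6>2]
(B,P,Z): not NE [P2→R gives 9>3]
(B,Q,X): not NE [P2→P gives 8>6; P3→Z gives 7>1]
(B,Q,Y): not NE [P1→A gives 3>1; P3→Z gives 7>0]
(B,Q,Z): not NE [P1→A gives 8>4; P2→R gives 9>8]
(B,R,X): not NE [P2→P gives 8>2; P3→Y gives 8>5]
(B,R,Y): not NE [P2→Q gives 6>4]
(B,R,Z): not NE [P1→A gives 8>7; P3→Y gives 8>2]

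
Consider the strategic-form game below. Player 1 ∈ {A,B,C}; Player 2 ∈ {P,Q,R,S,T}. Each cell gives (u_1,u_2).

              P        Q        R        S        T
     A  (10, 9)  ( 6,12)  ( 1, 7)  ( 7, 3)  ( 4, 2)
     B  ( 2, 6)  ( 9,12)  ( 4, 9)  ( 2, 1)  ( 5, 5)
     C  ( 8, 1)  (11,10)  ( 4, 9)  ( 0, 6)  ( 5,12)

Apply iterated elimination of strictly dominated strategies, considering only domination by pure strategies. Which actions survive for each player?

Remaining: P1:{B,C} P2:{Q,T}

P2 drop P (Q beats it: A:12>9 B:12>6 C:10>1)
P2 drop R (Q beats it: A:12>7 B:12>9 C:10>9)
P2 drop S (Q beats it: A:12>3 B:12>1 C:10>6)
P1 drop A (B beats it: Q:9>6 T:5>4)
P1→{B,C} P2→{Q,T}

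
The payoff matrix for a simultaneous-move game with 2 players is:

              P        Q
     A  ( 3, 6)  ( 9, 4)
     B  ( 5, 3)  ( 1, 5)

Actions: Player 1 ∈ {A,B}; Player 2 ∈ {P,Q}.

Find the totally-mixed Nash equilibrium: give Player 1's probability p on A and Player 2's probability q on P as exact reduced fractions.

P1 mixes 1/2 on A; P2 mixes 4/5 on P

P1 indiff ⇒ q·3+(1-q)·9 = q·5+(1-q)·1 ⇒ q(-2) = (1-q)(-8) ⇒ q = 4/5
P2 indiff ⇒ p·6+(1-p)·3 = p·4+(1-p)·5 ⇒ p(2) = (1-p)(2) ⇒ p = 1/2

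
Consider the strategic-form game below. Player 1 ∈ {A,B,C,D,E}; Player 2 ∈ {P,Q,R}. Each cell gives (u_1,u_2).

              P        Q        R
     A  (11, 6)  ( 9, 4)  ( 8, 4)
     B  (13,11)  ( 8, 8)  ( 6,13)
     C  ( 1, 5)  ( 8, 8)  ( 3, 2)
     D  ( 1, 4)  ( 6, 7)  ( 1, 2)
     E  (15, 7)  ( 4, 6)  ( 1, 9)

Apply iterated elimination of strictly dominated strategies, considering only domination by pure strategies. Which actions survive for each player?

P1 drop C (A beats it: P:11>1 Q:9>8 R:8>3)
P1 drop D (A beats it: P:11>1 Q:9>6 R:8>1)
P2 drop Q (P beats it: A:6>4 B:11>8 E:7>6)
P1→{A,B,E} P2→{P,R}

IESDS → P1:{A,B,E} P2:{P,R}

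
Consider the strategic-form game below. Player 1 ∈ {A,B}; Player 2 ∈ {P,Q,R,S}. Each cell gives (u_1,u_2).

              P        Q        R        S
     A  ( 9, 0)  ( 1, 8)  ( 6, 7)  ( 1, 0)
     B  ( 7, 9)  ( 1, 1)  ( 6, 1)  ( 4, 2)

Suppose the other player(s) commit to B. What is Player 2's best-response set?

u_2(P vs B) = 9
u_2(Q vs B) = 1
u_2(R vs B) = 1
u_2(S vs B) = 2
max payoff 9 at {P}

P2 best: {P}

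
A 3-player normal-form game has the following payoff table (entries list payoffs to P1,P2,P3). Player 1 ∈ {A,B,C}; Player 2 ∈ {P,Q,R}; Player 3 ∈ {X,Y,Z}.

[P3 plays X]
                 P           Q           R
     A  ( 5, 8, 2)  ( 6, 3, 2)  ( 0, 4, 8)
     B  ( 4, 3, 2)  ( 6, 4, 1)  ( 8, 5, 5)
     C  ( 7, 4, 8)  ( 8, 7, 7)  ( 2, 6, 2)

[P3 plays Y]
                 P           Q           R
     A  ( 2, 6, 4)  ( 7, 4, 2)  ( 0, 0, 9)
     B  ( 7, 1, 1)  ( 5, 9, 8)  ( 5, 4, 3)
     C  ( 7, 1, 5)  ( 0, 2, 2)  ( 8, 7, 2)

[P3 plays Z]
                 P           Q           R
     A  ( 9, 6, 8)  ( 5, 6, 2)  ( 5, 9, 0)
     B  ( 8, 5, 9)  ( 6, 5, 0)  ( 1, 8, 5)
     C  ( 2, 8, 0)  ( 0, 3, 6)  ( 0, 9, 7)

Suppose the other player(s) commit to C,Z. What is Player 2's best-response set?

u_2(P vs C,Z) = 8
u_2(Q vs C,Z) = 3
u_2(R vs C,Z) = 9
max payoff 9 at {R}

BR_2 = {R}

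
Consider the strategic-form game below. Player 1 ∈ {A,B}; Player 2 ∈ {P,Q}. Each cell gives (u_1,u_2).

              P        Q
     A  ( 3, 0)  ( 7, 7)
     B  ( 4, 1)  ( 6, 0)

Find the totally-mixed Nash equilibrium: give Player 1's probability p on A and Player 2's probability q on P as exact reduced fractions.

P1 indiff ⇒ q·3+(1-q)·7 = q·4+(1-q)·6 ⇒ q(-1) = (1-q)(-1) ⇒ q = 1/2
P2 indiff ⇒ p·0+(1-p)·1 = p·7+(1-p)·0 ⇒ p(-7) = (1-p)(-1) ⇒ p = 1/8

p=1/8, q=1/2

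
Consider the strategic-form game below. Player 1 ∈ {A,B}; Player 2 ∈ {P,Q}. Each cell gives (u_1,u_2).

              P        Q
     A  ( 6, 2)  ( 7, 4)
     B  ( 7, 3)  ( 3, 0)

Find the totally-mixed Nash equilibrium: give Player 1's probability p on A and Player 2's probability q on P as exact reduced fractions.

p=3/5, q=4/5

P1 indiff ⇒ q·6+(1-q)·7 = q·7+(1-q)·3 ⇒ q(-1) = (1-q)(-4) ⇒ q = 4/5
P2 indiff ⇒ p·2+(1-p)·3 = p·4+(1-p)·0 ⇒ p(-2) = (1-p)(-3) ⇒ p = 3/5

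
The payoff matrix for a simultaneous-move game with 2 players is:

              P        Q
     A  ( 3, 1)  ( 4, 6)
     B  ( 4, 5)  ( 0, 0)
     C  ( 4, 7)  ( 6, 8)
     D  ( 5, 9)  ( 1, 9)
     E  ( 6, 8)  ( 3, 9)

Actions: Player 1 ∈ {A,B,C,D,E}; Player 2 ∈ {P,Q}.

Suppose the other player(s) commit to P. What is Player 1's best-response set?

u_1(A vs P) = 3
u_1(B vs P) = 4
u_1(C vs P) = 4
u_1(D vs P) = 5
u_1(E vs P) = 6
max payoff 6 at {E}

argmax u_1 = {E}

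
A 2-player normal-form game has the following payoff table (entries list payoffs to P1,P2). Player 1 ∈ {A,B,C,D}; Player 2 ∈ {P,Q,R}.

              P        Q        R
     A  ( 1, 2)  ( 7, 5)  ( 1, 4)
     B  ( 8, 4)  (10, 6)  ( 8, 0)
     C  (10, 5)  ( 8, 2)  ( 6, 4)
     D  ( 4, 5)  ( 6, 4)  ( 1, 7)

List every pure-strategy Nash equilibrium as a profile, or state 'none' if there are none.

(A,P): not NE [P1→C gives 10>1; P2→Q gives 5>2]
(A,Q): not NE [P1→B gives 10>7]
(A,R): not NE [P1→B gives 8>1; P2→Q gives 5>4]
(B,P): not NE [P1→C gives 10>8; P2→Q gives 6>4]
(B,Q): NE
(B,R): not NE [P2→Q gives 6>0]
(C,P): NE
(C,Q): not NE [P1→B gives 10>8; P2→P gives 5>2]
(C,R): not NE [P1→B gives 8>6; P2→P gives 5>4]
(D,P): not NE [P1→C gives 10>4; P2→R gives 7>5]
(D,Q): not NE [P1→B gives 10>6; P2→R gives 7>4]
(D,R): not NE [P1→B gives 8>1]

Nash profiles: (B,Q), (C,P)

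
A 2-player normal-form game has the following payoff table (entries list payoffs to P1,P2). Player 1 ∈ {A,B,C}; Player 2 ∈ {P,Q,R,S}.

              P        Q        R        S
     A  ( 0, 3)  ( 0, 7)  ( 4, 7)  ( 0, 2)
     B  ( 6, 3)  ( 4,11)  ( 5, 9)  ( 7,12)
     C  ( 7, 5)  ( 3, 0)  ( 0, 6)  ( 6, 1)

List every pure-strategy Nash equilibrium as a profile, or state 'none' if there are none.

(A,P): not NE [P1→C gives 7>0; P2→R gives 7>3]
(A,Q): not NE [P1→B gives 4>0]
(A,R): not NE [P1→B gives 5>4]
(A,S): not NE [P1→B gives 7>0; P2→R gives 7>2]
(B,P): not NE [P1→C gives 7>6; P2→S gives 12>3]
(B,Q): not NE [P2→S gives 12>11]
(B,R): not NE [P2→S gives 12>9]
(B,S): NE
(C,P): not NE [P2→R gives 6>5]
(C,Q): not NE [P1→B gives 4>3; P2→R gives 6>0]
(C,R): not NE [P1→B gives 5>0]
(C,S): not NE [P1→B gives 7>6; P2→R gives 6>1]

Nash profiles: (B,S)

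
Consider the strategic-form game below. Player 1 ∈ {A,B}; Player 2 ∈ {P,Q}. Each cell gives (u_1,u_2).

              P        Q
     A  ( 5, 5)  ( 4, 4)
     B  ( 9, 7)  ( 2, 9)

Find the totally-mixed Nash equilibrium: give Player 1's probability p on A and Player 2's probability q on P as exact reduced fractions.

P1 indiff ⇒ q·5+(1-q)·4 = q·9+(1-q)·2 ⇒ q(-4) = (1-q)(-2) ⇒ q = 1/3
P2 indiff ⇒ p·5+(1-p)·7 = p·4+(1-p)·9 ⇒ p(1) = (1-p)(2) ⇒ p = 2/3

P1 mixes 2/3 on A; P2 mixes 1/3 on P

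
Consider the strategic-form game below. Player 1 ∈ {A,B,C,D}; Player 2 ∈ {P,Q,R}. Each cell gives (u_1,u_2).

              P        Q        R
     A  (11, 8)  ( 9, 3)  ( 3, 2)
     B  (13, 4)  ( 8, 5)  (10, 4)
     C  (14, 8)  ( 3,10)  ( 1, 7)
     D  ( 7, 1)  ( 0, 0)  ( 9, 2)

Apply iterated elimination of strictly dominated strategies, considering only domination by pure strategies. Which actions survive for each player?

IESDS → P1:{A,B,C} P2:{P,Q}

P1 drop D (B beats it: P:13>7 Q:8>0 R:10>9)
P2 drop R (Q beats it: A:3>2 B:5>4 C:10>7)
P1→{A,B,C} P2→{P,Q}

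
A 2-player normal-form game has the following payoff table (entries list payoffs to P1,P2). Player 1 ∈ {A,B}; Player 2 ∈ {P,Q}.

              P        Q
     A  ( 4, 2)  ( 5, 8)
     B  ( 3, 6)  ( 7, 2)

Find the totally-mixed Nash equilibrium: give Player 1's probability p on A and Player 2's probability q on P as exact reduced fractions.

P1 mixes 2/5 on A; P2 mixes 2/3 on P

P1 indiff ⇒ q·4+(1-q)·5 = q·3+(1-q)·7 ⇒ q(1) = (1-q)(2) ⇒ q = 2/3
P2 indiff ⇒ p·2+(1-p)·6 = p·8+(1-p)·2 ⇒ p(-6) = (1-p)(-4) ⇒ p = 2/5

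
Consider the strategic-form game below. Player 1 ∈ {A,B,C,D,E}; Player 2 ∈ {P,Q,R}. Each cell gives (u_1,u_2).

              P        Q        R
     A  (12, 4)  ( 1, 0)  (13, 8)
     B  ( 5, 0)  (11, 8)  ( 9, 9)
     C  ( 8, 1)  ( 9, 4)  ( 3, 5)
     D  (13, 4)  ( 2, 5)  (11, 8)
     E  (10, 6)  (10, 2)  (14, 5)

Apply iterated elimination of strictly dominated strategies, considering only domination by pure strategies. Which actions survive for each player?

Survivors P1:{A,D,E} P2:{P,R}

P1 drop C (E beats it: P:10>8 Q:10>9 R:14>3)
P2 drop Q (R beats it: A:8>0 B:9>8 D:8>5 E:5>2)
P1 drop B (A beats it: P:12>5 R:13>9)
P1→{A,D,E} P2→{P,R}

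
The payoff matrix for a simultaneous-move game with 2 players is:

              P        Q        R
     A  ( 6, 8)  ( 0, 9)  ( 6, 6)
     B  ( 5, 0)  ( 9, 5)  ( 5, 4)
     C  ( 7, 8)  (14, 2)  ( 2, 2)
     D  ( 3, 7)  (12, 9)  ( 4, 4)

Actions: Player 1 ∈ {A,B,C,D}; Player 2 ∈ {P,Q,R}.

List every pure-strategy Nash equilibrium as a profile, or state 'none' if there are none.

Nash profiles: (C,P)

(A,P): not NE [P1→C gives 7>6; P2→Q gives 9>8]
(A,Q): not NE [P1→C gives 14>0]
(A,R): not NE [P2→Q gives 9>6]
(B,P): not NE [P1→C gives 7>5; P2→Q gives 5>0]
(B,Q): not NE [P1→C gives 14>9]
(B,R): not NE [P1→A gives 6>5; P2→Q gives 5>4]
(C,P): NE
(C,Q): not NE [P2→P gives 8>2]
(C,R): not NE [P1→A gives 6>2; P2→P gives 8>2]
(D,P): not NE [P1→C gives 7>3; P2→Q gives 9>7]
(D,Q): not NE [P1→C gives 14>12]
(D,R): not NE [P1→A gives 6>4; P2→Q gives 9>4]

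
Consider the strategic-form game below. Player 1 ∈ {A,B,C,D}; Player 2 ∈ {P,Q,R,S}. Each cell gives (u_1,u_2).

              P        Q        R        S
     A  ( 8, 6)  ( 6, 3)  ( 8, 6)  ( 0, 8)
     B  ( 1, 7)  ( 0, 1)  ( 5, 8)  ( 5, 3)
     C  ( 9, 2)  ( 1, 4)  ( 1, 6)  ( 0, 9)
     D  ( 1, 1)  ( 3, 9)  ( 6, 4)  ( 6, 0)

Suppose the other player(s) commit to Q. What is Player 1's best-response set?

BR_1 = {A}

u_1(A vs Q) = 6
u_1(B vs Q) = 0
u_1(C vs Q) = 1
u_1(D vs Q) = 3
max payoff 6 at {A}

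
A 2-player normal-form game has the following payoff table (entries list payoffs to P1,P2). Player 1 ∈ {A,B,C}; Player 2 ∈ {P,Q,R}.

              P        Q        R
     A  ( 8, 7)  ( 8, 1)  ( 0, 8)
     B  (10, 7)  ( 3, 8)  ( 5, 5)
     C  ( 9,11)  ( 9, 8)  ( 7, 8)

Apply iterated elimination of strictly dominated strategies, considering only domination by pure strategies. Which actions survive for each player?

IESDS → P1:{B,C} P2:{P,Q}

P1 drop A (C beats it: P:9>8 Q:9>8 R:7>0)
P2 drop R (P beats it: B:7>5 C:11>8)
P1→{B,C} P2→{P,Q}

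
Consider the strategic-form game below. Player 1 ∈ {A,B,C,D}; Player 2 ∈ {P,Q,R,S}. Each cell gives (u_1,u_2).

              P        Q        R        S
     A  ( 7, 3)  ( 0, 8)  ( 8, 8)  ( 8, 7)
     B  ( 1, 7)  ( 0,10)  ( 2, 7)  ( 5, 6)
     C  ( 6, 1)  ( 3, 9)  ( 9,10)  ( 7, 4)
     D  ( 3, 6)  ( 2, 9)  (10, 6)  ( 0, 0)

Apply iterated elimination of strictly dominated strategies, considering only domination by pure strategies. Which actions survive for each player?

Survivors P1:{C,D} P2:{Q,R}

P1 drop B (C beats it: P:6>1 Q:3>0 R:9>2 S:7>5)
P2 drop P (Q beats it: A:8>3 C:9>1 D:9>6)
P2 drop S (Q beats it: A:8>7 C:9>4 D:9>0)
P1 drop A (C beats it: Q:3>0 R:9>8)
P1→{C,D} P2→{Q,R}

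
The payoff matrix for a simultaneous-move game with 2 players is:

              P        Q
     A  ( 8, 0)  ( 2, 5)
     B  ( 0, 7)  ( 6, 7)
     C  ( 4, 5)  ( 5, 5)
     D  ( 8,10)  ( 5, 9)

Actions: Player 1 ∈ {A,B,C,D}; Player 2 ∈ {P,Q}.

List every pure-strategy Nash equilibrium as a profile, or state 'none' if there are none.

Nash profiles: (B,Q), (D,P)

(A,P): not NE [P2→Q gives 5>0]
(A,Q): not NE [P1→B gives 6>2]
(B,P): not NE [P1→D gives 8>0]
(B,Q): NE
(C,P): not NE [P1→D gives 8>4]
(C,Q): not NE [P1→B gives 6>5]
(D,P): NE
(D,Q): not NE [P1→B gives 6>5; P2→P gives 10>9]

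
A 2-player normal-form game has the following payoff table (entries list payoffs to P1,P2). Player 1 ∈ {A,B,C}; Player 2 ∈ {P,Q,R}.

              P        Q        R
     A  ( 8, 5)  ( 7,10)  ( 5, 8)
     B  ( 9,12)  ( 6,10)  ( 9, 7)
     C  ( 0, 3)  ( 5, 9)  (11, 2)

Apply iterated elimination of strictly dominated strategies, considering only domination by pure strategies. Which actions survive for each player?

P2 drop R (Q beats it: A:10>8 B:10>7 C:9>2)
P1 drop C (A beats it: P:8>0 Q:7>5)
P1→{A,B} P2→{P,Q}

Survivors P1:{A,B} P2:{P,Q}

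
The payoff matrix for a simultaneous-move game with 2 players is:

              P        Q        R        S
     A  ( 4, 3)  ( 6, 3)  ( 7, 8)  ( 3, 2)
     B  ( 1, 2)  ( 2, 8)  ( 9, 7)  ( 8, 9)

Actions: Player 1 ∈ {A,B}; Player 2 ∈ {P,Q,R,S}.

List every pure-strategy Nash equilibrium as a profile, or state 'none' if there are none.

NE set: (B,S)

(A,P): not NE [P2→R gives 8>3]
(A,Q): not NE [P2→R gives 8>3]
(A,R): not NE [P1→B gives 9>7]
(A,S): not NE [P1→B gives 8>3; P2→R gives 8>2]
(B,P): not NE [P1→A gives 4>1; P2→S gives 9>2]
(B,Q): not NE [P1→A gives 6>2; P2→S gives 9>8]
(B,R): not NE [P2→S gives 9>7]
(B,S): NE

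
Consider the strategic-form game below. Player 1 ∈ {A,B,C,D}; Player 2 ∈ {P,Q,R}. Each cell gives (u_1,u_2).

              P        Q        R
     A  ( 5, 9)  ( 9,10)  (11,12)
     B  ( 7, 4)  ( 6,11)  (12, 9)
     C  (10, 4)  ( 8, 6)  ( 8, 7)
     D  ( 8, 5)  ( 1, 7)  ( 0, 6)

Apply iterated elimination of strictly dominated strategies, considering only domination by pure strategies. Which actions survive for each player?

P1 drop D (C beats it: P:10>8 Q:8>1 R:8>0)
P2 drop P (Q beats it: A:10>9 B:11>4 C:6>4)
P1 drop C (A beats it: Q:9>8 R:11>8)
P1→{A,B} P2→{Q,R}

IESDS → P1:{A,B} P2:{Q,R}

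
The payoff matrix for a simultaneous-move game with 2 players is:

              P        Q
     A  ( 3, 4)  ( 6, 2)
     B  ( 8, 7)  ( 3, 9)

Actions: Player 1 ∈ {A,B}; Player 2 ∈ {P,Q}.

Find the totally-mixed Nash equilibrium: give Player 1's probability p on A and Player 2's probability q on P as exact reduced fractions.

p=1/2, q=3/8

P1 indiff ⇒ q·3+(1-q)·6 = q·8+(1-q)·3 ⇒ q(-5) = (1-q)(-3) ⇒ q = 3/8
P2 indiff ⇒ p·4+(1-p)·7 = p·2+(1-p)·9 ⇒ p(2) = (1-p)(2) ⇒ p = 1/2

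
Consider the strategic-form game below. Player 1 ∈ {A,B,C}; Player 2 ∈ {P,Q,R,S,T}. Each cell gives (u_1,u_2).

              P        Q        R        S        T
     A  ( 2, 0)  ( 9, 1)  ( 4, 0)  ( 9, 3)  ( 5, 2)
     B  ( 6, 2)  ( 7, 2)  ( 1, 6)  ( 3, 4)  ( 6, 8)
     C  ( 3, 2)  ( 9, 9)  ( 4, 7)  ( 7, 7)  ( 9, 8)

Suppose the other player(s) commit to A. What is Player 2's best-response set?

P2 best: {S}

u_2(P vs A) = 0
u_2(Q vs A) = 1
u_2(R vs A) = 0
u_2(S vs A) = 3
u_2(T vs A) = 2
max payoff 3 at {S}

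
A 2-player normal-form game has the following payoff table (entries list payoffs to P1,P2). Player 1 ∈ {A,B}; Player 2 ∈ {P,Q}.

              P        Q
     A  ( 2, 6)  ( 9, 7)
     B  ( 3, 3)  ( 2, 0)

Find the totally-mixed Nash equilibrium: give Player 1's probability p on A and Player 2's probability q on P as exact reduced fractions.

p=3/4, q=7/8

P1 indiff ⇒ q·2+(1-q)·9 = q·3+(1-q)·2 ⇒ q(-1) = (1-q)(-7) ⇒ q = 7/8
P2 indiff ⇒ p·6+(1-p)·3 = p·7+(1-p)·0 ⇒ p(-1) = (1-p)(-3) ⇒ p = 3/4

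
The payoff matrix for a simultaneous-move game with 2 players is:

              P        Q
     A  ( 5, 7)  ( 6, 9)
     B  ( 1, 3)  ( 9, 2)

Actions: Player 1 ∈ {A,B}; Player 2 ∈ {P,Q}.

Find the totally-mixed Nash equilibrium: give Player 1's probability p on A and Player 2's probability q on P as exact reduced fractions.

P1 indiff ⇒ q·5+(1-q)·6 = q·1+(1-q)·9 ⇒ q(4) = (1-q)(3) ⇒ q = 3/7
P2 indiff ⇒ p·7+(1-p)·3 = p·9+(1-p)·2 ⇒ p(-2) = (1-p)(-1) ⇒ p = 1/3

P1 mixes 1/3 on A; P2 mixes 3/7 on P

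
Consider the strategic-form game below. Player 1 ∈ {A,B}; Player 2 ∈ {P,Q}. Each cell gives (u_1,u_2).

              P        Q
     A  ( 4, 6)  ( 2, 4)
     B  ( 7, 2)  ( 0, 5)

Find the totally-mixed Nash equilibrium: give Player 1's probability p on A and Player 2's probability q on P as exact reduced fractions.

P1 mixes 3/5 on A; P2 mixes 2/5 on P

P1 indiff ⇒ q·4+(1-q)·2 = q·7+(1-q)·0 ⇒ q(-3) = (1-q)(-2) ⇒ q = 2/5
P2 indiff ⇒ p·6+(1-p)·2 = p·4+(1-p)·5 ⇒ p(2) = (1-p)(3) ⇒ p = 3/5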